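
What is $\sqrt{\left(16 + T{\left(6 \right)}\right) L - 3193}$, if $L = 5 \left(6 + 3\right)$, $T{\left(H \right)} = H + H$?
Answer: $i \sqrt{1933} \approx 43.966 i$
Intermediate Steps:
$T{\left(H \right)} = 2 H$
$L = 45$ ($L = 5 \cdot 9 = 45$)
$\sqrt{\left(16 + T{\left(6 \right)}\right) L - 3193} = \sqrt{\left(16 + 2 \cdot 6\right) 45 - 3193} = \sqrt{\left(16 + 12\right) 45 - 3193} = \sqrt{28 \cdot 45 - 3193} = \sqrt{1260 - 3193} = \sqrt{-1933} = i \sqrt{1933}$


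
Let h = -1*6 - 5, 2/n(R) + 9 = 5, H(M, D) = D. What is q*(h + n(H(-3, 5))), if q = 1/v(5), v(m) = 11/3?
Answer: -69/22 ≈ -3.1364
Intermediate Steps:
n(R) = -½ (n(R) = 2/(-9 + 5) = 2/(-4) = 2*(-¼) = -½)
v(m) = 11/3 (v(m) = 11*(⅓) = 11/3)
h = -11 (h = -6 - 5 = -11)
q = 3/11 (q = 1/(11/3) = 3/11 ≈ 0.27273)
q*(h + n(H(-3, 5))) = 3*(-11 - ½)/11 = (3/11)*(-23/2) = -69/22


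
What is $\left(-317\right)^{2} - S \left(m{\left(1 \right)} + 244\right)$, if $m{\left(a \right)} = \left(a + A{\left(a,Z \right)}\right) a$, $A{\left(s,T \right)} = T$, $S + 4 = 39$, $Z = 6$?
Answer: $91704$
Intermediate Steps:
$S = 35$ ($S = -4 + 39 = 35$)
$m{\left(a \right)} = a \left(6 + a\right)$ ($m{\left(a \right)} = \left(a + 6\right) a = \left(6 + a\right) a = a \left(6 + a\right)$)
$\left(-317\right)^{2} - S \left(m{\left(1 \right)} + 244\right) = \left(-317\right)^{2} - 35 \left(1 \left(6 + 1\right) + 244\right) = 100489 - 35 \left(1 \cdot 7 + 244\right) = 100489 - 35 \left(7 + 244\right) = 100489 - 35 \cdot 251 = 100489 - 8785 = 91704$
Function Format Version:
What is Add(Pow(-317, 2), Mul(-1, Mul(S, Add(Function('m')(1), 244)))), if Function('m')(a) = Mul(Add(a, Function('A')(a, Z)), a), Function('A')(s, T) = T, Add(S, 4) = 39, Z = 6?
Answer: 91704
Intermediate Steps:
S = 35 (S = Add(-4, 39) = 35)
Function('m')(a) = Mul(a, Add(6, a)) (Function('m')(a) = Mul(Add(a, 6), a) = Mul(Add(6, a), a) = Mul(a, Add(6, a)))
Add(Pow(-317, 2), Mul(-1, Mul(S, Add(Function('m')(1), 244)))) = Add(Pow(-317, 2), Mul(-1, Mul(35, Add(Mul(1, Add(6, 1)), 244)))) = Add(100489, Mul(-1, Mul(35, Add(Mul(1, 7), 244)))) = Add(100489, Mul(-1, Mul(35, Add(7, 244)))) = Add(100489, Mul(-1, Mul(35, 251))) = Add(100489, Mul(-1, 8785)) = Add(100489, -8785) = 91704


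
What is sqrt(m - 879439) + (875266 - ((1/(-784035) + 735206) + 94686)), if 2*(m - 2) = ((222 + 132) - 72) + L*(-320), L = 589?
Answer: 35574804091/784035 + 4*I*sqrt(60846) ≈ 45374.0 + 986.68*I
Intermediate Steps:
m = -94097 (m = 2 + (((222 + 132) - 72) + 589*(-320))/2 = 2 + ((354 - 72) - 188480)/2 = 2 + (282 - 188480)/2 = 2 + (1/2)*(-188198) = 2 - 94099 = -94097)
sqrt(m - 879439) + (875266 - ((1/(-784035) + 735206) + 94686)) = sqrt(-94097 - 879439) + (875266 - ((1/(-784035) + 735206) + 94686)) = sqrt(-973536) + (875266 - ((-1/784035 + 735206) + 94686)) = 4*I*sqrt(60846) + (875266 - (576427236209/784035 + 94686)) = 4*I*sqrt(60846) + (875266 - 1*650664374219/784035) = 4*I*sqrt(60846) + (875266 - 650664374219/784035) = 4*I*sqrt(60846) + 35574804091/784035 = 35574804091/784035 + 4*I*sqrt(60846)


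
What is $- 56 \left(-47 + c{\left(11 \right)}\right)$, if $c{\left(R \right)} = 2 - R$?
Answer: $3136$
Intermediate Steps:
$- 56 \left(-47 + c{\left(11 \right)}\right) = - 56 \left(-47 + \left(2 - 11\right)\right) = - 56 \left(-47 - 9\right) = \left(-56\right) \left(-56\right) = 3136$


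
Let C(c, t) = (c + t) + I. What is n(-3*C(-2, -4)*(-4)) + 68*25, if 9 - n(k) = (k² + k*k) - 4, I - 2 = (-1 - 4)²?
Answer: -125295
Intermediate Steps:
I = 27 (I = 2 + (-1 - 4)² = 2 + (-5)² = 2 + 25 = 27)
C(c, t) = 27 + c + t (C(c, t) = (c + t) + 27 = 27 + c + t)
n(k) = 13 - 2*k² (n(k) = 9 - ((k² + k*k) - 4) = 9 - ((k² + k²) - 4) = 9 - (2*k² - 4) = 9 - (-4 + 2*k²) = 9 + (4 - 2*k²) = 13 - 2*k²)
n(-3*C(-2, -4)*(-4)) + 68*25 = (13 - 2*144*(27 - 2 - 4)²) + 68*25 = (13 - 2*(-3*21*(-4))²) + 1700 = (13 - 2*(-63*(-4))²) + 1700 = (13 - 2*252²) + 1700 = (13 - 2*63504) + 1700 = (13 - 127008) + 1700 = -126995 + 1700 = -125295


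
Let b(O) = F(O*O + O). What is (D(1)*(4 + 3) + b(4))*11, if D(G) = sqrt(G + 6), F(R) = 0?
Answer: 77*sqrt(7) ≈ 203.72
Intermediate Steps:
D(G) = sqrt(6 + G)
b(O) = 0
(D(1)*(4 + 3) + b(4))*11 = (sqrt(6 + 1)*(4 + 3) + 0)*11 = (sqrt(7)*7 + 0)*11 = (7*sqrt(7) + 0)*11 = (7*sqrt(7))*11 = 77*sqrt(7)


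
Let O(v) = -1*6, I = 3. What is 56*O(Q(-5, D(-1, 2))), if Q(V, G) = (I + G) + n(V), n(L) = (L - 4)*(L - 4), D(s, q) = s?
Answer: -336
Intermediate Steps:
n(L) = (-4 + L)**2 (n(L) = (-4 + L)*(-4 + L) = (-4 + L)**2)
Q(V, G) = 3 + G + (-4 + V)**2 (Q(V, G) = (3 + G) + (-4 + V)**2 = 3 + G + (-4 + V)**2)
O(v) = -6
56*O(Q(-5, D(-1, 2))) = 56*(-6) = -336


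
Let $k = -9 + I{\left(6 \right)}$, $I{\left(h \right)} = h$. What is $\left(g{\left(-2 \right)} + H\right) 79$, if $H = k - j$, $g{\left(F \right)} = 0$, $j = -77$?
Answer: $5846$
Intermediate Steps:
$k = -3$ ($k = -9 + 6 = -3$)
$H = 74$ ($H = -3 - -77 = -3 + 77 = 74$)
$\left(g{\left(-2 \right)} + H\right) 79 = \left(0 + 74\right) 79 = 74 \cdot 79 = 5846$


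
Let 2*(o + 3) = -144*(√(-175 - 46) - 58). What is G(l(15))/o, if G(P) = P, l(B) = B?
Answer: 535/158629 + 120*I*√221/2062177 ≈ 0.0033727 + 0.00086507*I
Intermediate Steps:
o = 4173 - 72*I*√221 (o = -3 + (-144*(√(-175 - 46) - 58))/2 = -3 + (-144*(√(-221) - 58))/2 = -3 + (-144*(I*√221 - 58))/2 = -3 + (-144*(-58 + I*√221))/2 = -3 + (8352 - 144*I*√221)/2 = -3 + (4176 - 72*I*√221) = 4173 - 72*I*√221 ≈ 4173.0 - 1070.4*I)
G(l(15))/o = 15/(4173 - 72*I*√221)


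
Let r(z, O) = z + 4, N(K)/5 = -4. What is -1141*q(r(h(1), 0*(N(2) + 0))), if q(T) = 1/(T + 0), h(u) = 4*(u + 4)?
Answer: -1141/24 ≈ -47.542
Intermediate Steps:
N(K) = -20 (N(K) = 5*(-4) = -20)
h(u) = 16 + 4*u (h(u) = 4*(4 + u) = 16 + 4*u)
r(z, O) = 4 + z
q(T) = 1/T
-1141*q(r(h(1), 0*(N(2) + 0))) = -1141/(4 + (16 + 4*1)) = -1141/(4 + (16 + 4)) = -1141/(4 + 20) = -1141/24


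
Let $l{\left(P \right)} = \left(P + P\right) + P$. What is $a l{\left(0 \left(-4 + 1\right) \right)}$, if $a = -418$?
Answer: $0$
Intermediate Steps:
$l{\left(P \right)} = 3 P$ ($l{\left(P \right)} = 2 P + P = 3 P$)
$a l{\left(0 \left(-4 + 1\right) \right)} = - 418 \cdot 3 \cdot 0 \left(-4 + 1\right) = - 418 \cdot 3 \cdot 0 \left(-3\right) = - 418 \cdot 3 \cdot 0 = \left(-418\right) 0 = 0$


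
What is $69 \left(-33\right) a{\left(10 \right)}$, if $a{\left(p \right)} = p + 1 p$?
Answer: $-45540$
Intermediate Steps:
$a{\left(p \right)} = 2 p$ ($a{\left(p \right)} = p + p = 2 p$)
$69 \left(-33\right) a{\left(10 \right)} = 69 \left(-33\right) 2 \cdot 10 = \left(-2277\right) 20 = -45540$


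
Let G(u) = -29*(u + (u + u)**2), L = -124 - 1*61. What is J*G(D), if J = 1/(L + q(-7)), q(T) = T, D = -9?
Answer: 3045/64 ≈ 47.578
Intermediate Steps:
L = -185 (L = -124 - 61 = -185)
G(u) = -116*u**2 - 29*u (G(u) = -29*(u + (2*u)**2) = -29*(u + 4*u**2) = -116*u**2 - 29*u)
J = -1/192 (J = 1/(-185 - 7) = 1/(-192) = -1/192 ≈ -0.0052083)
J*G(D) = -(-29)*(-9)*(1 + 4*(-9))/192 = -(-29)*(-9)*(1 - 36)/192 = -(-29)*(-9)*(-35)/192 = -1/192*(-9135) = 3045/64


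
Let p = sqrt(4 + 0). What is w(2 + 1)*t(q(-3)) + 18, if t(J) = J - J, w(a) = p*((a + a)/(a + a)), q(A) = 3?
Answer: 18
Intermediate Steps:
p = 2 (p = sqrt(4) = 2)
w(a) = 2 (w(a) = 2*((a + a)/(a + a)) = 2*((2*a)/((2*a))) = 2*((2*a)*(1/(2*a))) = 2*1 = 2)
t(J) = 0
w(2 + 1)*t(q(-3)) + 18 = 2*0 + 18 = 0 + 18 = 18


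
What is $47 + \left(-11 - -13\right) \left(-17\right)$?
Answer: $13$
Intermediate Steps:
$47 + \left(-11 - -13\right) \left(-17\right) = 47 + \left(-11 + 13\right) \left(-17\right) = 47 + 2 \left(-17\right) = 47 - 34 = 13$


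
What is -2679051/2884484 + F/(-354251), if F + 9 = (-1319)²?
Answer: -5967343303769/1021831341484 ≈ -5.8399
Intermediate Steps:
F = 1739752 (F = -9 + (-1319)² = -9 + 1739761 = 1739752)
-2679051/2884484 + F/(-354251) = -2679051/2884484 + 1739752/(-354251) = -2679051*1/2884484 + 1739752*(-1/354251) = -2679051/2884484 - 1739752/354251 = -5967343303769/1021831341484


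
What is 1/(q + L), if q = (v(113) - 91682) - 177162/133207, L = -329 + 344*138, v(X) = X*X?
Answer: -133207/4232163552 ≈ -3.1475e-5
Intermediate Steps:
v(X) = X²
L = 47143 (L = -329 + 47472 = 47143)
q = -10511941153/133207 (q = (113² - 91682) - 177162/133207 = (12769 - 91682) - 177162*1/133207 = -78913 - 177162/133207 = -10511941153/133207 ≈ -78914.)
1/(q + L) = 1/(-10511941153/133207 + 47143) = 1/(-4232163552/133207) = -133207/4232163552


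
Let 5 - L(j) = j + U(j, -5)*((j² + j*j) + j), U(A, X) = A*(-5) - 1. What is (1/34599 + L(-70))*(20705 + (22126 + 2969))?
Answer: -5380934429723200/34599 ≈ -1.5552e+11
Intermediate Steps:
U(A, X) = -1 - 5*A (U(A, X) = -5*A - 1 = -1 - 5*A)
L(j) = 5 - j - (-1 - 5*j)*(j + 2*j²) (L(j) = 5 - (j + (-1 - 5*j)*((j² + j*j) + j)) = 5 - (j + (-1 - 5*j)*((j² + j²) + j)) = 5 - (j + (-1 - 5*j)*(2*j² + j)) = 5 - (j + (-1 - 5*j)*(j + 2*j²)) = 5 + (-j - (-1 - 5*j)*(j + 2*j²)) = 5 - j - (-1 - 5*j)*(j + 2*j²))
(1/34599 + L(-70))*(20705 + (22126 + 2969)) = (1/34599 + (5 + 7*(-70)² + 10*(-70)³))*(20705 + (22126 + 2969)) = (1/34599 + (5 + 7*4900 + 10*(-343000)))*(20705 + 25095) = (1/34599 + (5 + 34300 - 3430000))*45800 = (1/34599 - 3395695)*45800 = -117487651304/34599*45800 = -5380934429723200/34599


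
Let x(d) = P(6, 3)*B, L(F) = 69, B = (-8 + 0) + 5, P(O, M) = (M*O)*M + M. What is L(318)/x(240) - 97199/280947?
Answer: -56348/75183 ≈ -0.74948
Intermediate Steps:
P(O, M) = M + O*M**2 (P(O, M) = O*M**2 + M = M + O*M**2)
B = -3 (B = -8 + 5 = -3)
x(d) = -171 (x(d) = (3*(1 + 3*6))*(-3) = (3*(1 + 18))*(-3) = (3*19)*(-3) = 57*(-3) = -171)
L(318)/x(240) - 97199/280947 = 69/(-171) - 97199/280947 = 69*(-1/171) - 97199*1/280947 = -23/57 - 1369/3957 = -56348/75183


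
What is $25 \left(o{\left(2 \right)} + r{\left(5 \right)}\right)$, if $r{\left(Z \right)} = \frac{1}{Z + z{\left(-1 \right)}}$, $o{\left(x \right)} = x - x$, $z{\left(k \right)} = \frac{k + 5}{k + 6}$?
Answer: $\frac{125}{29} \approx 4.3103$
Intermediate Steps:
$z{\left(k \right)} = \frac{5 + k}{6 + k}$
$o{\left(x \right)} = 0$
$r{\left(Z \right)} = \frac{1}{\frac{4}{5} + Z}$ ($r{\left(Z \right)} = \frac{1}{Z + \frac{5 - 1}{6 - 1}} = \frac{1}{Z + \frac{1}{5} \cdot 4} = \frac{1}{Z + \frac{4}{5}} = \frac{1}{\frac{4}{5} + Z}$)
$25 \left(o{\left(2 \right)} + r{\left(5 \right)}\right) = 25 \left(0 + \frac{5}{4 + 5 \cdot 5}\right) = 25 \left(0 + \frac{5}{4 + 25}\right) = 25 \left(0 + \frac{5}{29}\right) = 25 \cdot \frac{5}{29} = \frac{125}{29}$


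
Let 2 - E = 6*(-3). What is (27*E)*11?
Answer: 5940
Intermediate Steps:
E = 20 (E = 2 - 6*(-3) = 2 - 1*(-18) = 2 + 18 = 20)
(27*E)*11 = (27*20)*11 = 540*11 = 5940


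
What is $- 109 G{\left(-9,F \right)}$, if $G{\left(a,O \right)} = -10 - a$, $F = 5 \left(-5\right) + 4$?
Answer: $109$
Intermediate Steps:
$F = -21$ ($F = -25 + 4 = -21$)
$- 109 G{\left(-9,F \right)} = - 109 \left(-10 - -9\right) = - 109 \left(-10 + 9\right) = \left(-109\right) \left(-1\right) = 109$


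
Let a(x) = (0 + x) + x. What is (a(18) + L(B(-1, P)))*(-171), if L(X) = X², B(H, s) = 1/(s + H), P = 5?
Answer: -98667/16 ≈ -6166.7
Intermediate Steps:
B(H, s) = 1/(H + s)
a(x) = 2*x (a(x) = x + x = 2*x)
(a(18) + L(B(-1, P)))*(-171) = (2*18 + (1/(-1 + 5))²)*(-171) = (36 + (1/4)²)*(-171) = (36 + (¼)²)*(-171) = (36 + 1/16)*(-171) = (577/16)*(-171) = -98667/16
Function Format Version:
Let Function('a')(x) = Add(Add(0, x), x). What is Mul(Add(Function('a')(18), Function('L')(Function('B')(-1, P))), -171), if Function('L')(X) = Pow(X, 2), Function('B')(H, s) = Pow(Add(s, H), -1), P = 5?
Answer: Rational(-98667, 16) ≈ -6166.7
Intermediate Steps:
Function('B')(H, s) = Pow(Add(H, s), -1)
Function('a')(x) = Mul(2, x) (Function('a')(x) = Add(x, x) = Mul(2, x))
Mul(Add(Function('a')(18), Function('L')(Function('B')(-1, P))), -171) = Mul(Add(Mul(2, 18), Pow(Pow(Add(-1, 5), -1), 2)), -171) = Mul(Add(36, Pow(Pow(4, -1), 2)), -171) = Mul(Add(36, Pow(Rational(1, 4), 2)), -171) = Mul(Add(36, Rational(1, 16)), -171) = Mul(Rational(577, 16), -171) = Rational(-98667, 16)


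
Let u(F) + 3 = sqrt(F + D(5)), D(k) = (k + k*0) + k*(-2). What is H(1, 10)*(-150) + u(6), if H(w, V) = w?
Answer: -152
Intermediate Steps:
D(k) = -k (D(k) = (k + 0) - 2*k = k - 2*k = -k)
u(F) = -3 + sqrt(-5 + F) (u(F) = -3 + sqrt(F - 1*5) = -3 + sqrt(F - 5) = -3 + sqrt(-5 + F))
H(1, 10)*(-150) + u(6) = 1*(-150) + (-3 + sqrt(-5 + 6)) = -150 + (-3 + sqrt(1)) = -150 + (-3 + 1) = -150 - 2 = -152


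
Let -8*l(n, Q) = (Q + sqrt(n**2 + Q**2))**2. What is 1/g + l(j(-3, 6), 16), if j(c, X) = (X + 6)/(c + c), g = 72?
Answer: -4643/72 - 8*sqrt(65) ≈ -128.98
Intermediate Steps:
j(c, X) = (6 + X)/(2*c) (j(c, X) = (6 + X)/((2*c)) = (6 + X)*(1/(2*c)) = (6 + X)/(2*c))
l(n, Q) = -(Q + sqrt(Q**2 + n**2))**2/8 (l(n, Q) = -(Q + sqrt(n**2 + Q**2))**2/8 = -(Q + sqrt(Q**2 + n**2))**2/8)
1/g + l(j(-3, 6), 16) = 1/72 - (16 + sqrt(16**2 + ((1/2)*(6 + 6)/(-3))**2))**2/8 = 1/72 - (16 + sqrt(256 + ((1/2)*(-1/3)*12)**2))**2/8 = 1/72 - (16 + sqrt(256 + (-2)**2))**2/8 = 1/72 - (16 + sqrt(256 + 4))**2/8 = 1/72 - (16 + sqrt(260))**2/8 = 1/72 - (16 + 2*sqrt(65))**2/8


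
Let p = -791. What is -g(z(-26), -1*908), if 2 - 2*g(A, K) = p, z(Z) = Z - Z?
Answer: -793/2 ≈ -396.50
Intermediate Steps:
z(Z) = 0
g(A, K) = 793/2 (g(A, K) = 1 - ½*(-791) = 1 + 791/2 = 793/2)
-g(z(-26), -1*908) = -1*793/2 = -793/2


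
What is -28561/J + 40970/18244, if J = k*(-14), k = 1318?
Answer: 319261331/84159572 ≈ 3.7935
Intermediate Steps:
J = -18452 (J = 1318*(-14) = -18452)
-28561/J + 40970/18244 = -28561/(-18452) + 40970/18244 = -28561*(-1/18452) + 40970*(1/18244) = 28561/18452 + 20485/9122 = 319261331/84159572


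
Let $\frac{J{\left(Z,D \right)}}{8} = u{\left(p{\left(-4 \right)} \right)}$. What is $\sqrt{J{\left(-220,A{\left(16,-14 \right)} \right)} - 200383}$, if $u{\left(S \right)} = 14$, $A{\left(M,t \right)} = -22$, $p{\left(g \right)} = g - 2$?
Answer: $i \sqrt{200271} \approx 447.52 i$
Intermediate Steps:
$p{\left(g \right)} = -2 + g$
$J{\left(Z,D \right)} = 112$ ($J{\left(Z,D \right)} = 8 \cdot 14 = 112$)
$\sqrt{J{\left(-220,A{\left(16,-14 \right)} \right)} - 200383} = \sqrt{112 - 200383} = \sqrt{-200271} = i \sqrt{200271}$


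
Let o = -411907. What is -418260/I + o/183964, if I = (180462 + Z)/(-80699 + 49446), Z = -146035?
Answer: 2404741111125631/6333328628 ≈ 3.7970e+5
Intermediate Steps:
I = -34427/31253 (I = (180462 - 146035)/(-80699 + 49446) = 34427/(-31253) = 34427*(-1/31253) = -34427/31253 ≈ -1.1016)
-418260/I + o/183964 = -418260/(-34427/31253) - 411907/183964 = -418260*(-31253/34427) - 411907*1/183964 = 13071879780/34427 - 411907/183964 = 2404741111125631/6333328628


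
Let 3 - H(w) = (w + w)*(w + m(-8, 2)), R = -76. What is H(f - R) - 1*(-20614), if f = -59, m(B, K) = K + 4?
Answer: 19835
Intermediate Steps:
m(B, K) = 4 + K
H(w) = 3 - 2*w*(6 + w) (H(w) = 3 - (w + w)*(w + (4 + 2)) = 3 - 2*w*(w + 6) = 3 - 2*w*(6 + w))
H(f - R) - 1*(-20614) = (3 - 12*(-59 - 1*(-76)) - 2*(-59 - 1*(-76))²) - 1*(-20614) = (3 - 12*(-59 + 76) - 2*(-59 + 76)²) + 20614 = (3 - 12*17 - 2*17²) + 20614 = (3 - 204 - 2*289) + 20614 = (3 - 204 - 578) + 20614 = -779 + 20614 = 19835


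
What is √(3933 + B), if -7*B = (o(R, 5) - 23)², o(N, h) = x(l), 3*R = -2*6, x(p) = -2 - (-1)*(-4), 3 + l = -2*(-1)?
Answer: √186830/7 ≈ 61.748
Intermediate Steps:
l = -1 (l = -3 - 2*(-1) = -3 + 2 = -1)
x(p) = -6 (x(p) = -2 - 1*4 = -2 - 4 = -6)
R = -4 (R = (-2*6)/3 = (⅓)*(-12) = -4)
o(N, h) = -6
B = -841/7 (B = -(-6 - 23)²/7 = -⅐*(-29)² = -⅐*841 = -841/7 ≈ -120.14)
√(3933 + B) = √(3933 - 841/7) = √(26690/7) = √186830/7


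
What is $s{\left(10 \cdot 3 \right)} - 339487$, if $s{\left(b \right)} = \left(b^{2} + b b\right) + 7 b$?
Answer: $-337477$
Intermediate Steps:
$s{\left(b \right)} = 2 b^{2} + 7 b$ ($s{\left(b \right)} = \left(b^{2} + b^{2}\right) + 7 b = 2 b^{2} + 7 b$)
$s{\left(10 \cdot 3 \right)} - 339487 = 10 \cdot 3 \left(7 + 2 \cdot 10 \cdot 3\right) - 339487 = 30 \left(7 + 2 \cdot 30\right) - 339487 = 30 \left(7 + 60\right) - 339487 = 30 \cdot 67 - 339487 = 2010 - 339487 = -337477$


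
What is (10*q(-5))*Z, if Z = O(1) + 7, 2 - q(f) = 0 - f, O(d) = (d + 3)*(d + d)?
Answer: -450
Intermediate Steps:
O(d) = 2*d*(3 + d) (O(d) = (3 + d)*(2*d) = 2*d*(3 + d))
q(f) = 2 + f (q(f) = 2 - (0 - f) = 2 - (-1)*f = 2 + f)
Z = 15 (Z = 2*1*(3 + 1) + 7 = 2*1*4 + 7 = 8 + 7 = 15)
(10*q(-5))*Z = (10*(2 - 5))*15 = (10*(-3))*15 = -30*15 = -450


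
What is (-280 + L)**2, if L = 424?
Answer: 20736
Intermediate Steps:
(-280 + L)**2 = (-280 + 424)**2 = 144**2 = 20736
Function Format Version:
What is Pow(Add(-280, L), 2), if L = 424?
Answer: 20736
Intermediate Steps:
Pow(Add(-280, L), 2) = Pow(Add(-280, 424), 2) = Pow(144, 2) = 20736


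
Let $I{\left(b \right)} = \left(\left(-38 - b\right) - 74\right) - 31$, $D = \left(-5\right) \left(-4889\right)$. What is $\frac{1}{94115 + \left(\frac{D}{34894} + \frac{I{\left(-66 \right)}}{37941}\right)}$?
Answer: $\frac{1323913254}{124601020681117} \approx 1.0625 \cdot 10^{-5}$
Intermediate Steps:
$D = 24445$
$I{\left(b \right)} = -143 - b$ ($I{\left(b \right)} = \left(-112 - b\right) - 31 = -143 - b$)
$\frac{1}{94115 + \left(\frac{D}{34894} + \frac{I{\left(-66 \right)}}{37941}\right)} = \frac{1}{94115 + \left(\frac{24445}{34894} + \frac{-143 - -66}{37941}\right)} = \frac{1}{94115 + \left(24445 \cdot \frac{1}{34894} + \left(-143 + 66\right) \frac{1}{37941}\right)} = \frac{1}{94115 + \left(\frac{24445}{34894} - \frac{77}{37941}\right)} = \frac{1}{94115 + \frac{924780907}{1323913254}} = \frac{1}{\frac{124601020681117}{1323913254}} = \frac{1323913254}{124601020681117}$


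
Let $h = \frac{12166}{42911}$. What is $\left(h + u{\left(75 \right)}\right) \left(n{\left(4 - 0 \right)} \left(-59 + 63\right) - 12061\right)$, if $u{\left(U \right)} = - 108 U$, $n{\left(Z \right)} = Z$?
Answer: $\frac{380585792730}{3901} \approx 9.7561 \cdot 10^{7}$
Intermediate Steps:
$h = \frac{1106}{3901}$ ($h = 12166 \cdot \frac{1}{42911} = \frac{1106}{3901} \approx 0.28352$)
$\left(h + u{\left(75 \right)}\right) \left(n{\left(4 - 0 \right)} \left(-59 + 63\right) - 12061\right) = \left(\frac{1106}{3901} - 8100\right) \left(\left(4 - 0\right) \left(-59 + 63\right) - 12061\right) = \left(\frac{1106}{3901} - 8100\right) \left(\left(4 + 0\right) 4 - 12061\right) = - \frac{31596994 \left(4 \cdot 4 - 12061\right)}{3901} = - \frac{31596994 \left(16 - 12061\right)}{3901} = \left(- \frac{31596994}{3901}\right) \left(-12045\right) = \frac{380585792730}{3901}$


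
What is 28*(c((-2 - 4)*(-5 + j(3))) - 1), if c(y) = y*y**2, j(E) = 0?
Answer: 755972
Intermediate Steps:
c(y) = y**3
28*(c((-2 - 4)*(-5 + j(3))) - 1) = 28*(((-2 - 4)*(-5 + 0))**3 - 1) = 28*((-6*(-5))**3 - 1) = 28*(30**3 - 1) = 28*(27000 - 1) = 28*26999 = 755972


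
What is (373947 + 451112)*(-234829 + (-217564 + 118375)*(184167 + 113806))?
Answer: -24385343745794834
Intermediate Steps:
(373947 + 451112)*(-234829 + (-217564 + 118375)*(184167 + 113806)) = 825059*(-234829 - 99189*297973) = 825059*(-234829 - 29555643897) = 825059*(-29555878726) = -24385343745794834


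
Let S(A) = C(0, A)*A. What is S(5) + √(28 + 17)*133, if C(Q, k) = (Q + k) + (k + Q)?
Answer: 50 + 399*√5 ≈ 942.19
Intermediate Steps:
C(Q, k) = 2*Q + 2*k (C(Q, k) = (Q + k) + (Q + k) = 2*Q + 2*k)
S(A) = 2*A² (S(A) = (2*0 + 2*A)*A = (0 + 2*A)*A = (2*A)*A = 2*A²)
S(5) + √(28 + 17)*133 = 2*5² + √(28 + 17)*133 = 2*25 + √45*133 = 50 + (3*√5)*133 = 50 + 399*√5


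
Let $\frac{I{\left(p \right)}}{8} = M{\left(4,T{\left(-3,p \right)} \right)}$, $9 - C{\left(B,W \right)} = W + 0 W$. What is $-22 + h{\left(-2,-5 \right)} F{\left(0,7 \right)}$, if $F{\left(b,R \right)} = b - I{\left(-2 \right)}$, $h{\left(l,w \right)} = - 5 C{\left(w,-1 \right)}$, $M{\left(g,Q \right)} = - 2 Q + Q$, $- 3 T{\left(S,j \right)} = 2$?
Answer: $\frac{734}{3} \approx 244.67$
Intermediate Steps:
$T{\left(S,j \right)} = - \frac{2}{3}$ ($T{\left(S,j \right)} = \left(- \frac{1}{3}\right) 2 = - \frac{2}{3}$)
$M{\left(g,Q \right)} = - Q$
$C{\left(B,W \right)} = 9 - W$ ($C{\left(B,W \right)} = 9 - \left(W + 0 W\right) = 9 - \left(W + 0\right) = 9 - W$)
$I{\left(p \right)} = \frac{16}{3}$ ($I{\left(p \right)} = 8 \left(\left(-1\right) \left(- \frac{2}{3}\right)\right) = 8 \cdot \frac{2}{3} = \frac{16}{3}$)
$h{\left(l,w \right)} = -50$ ($h{\left(l,w \right)} = - 5 \left(9 - -1\right) = - 5 \left(9 + 1\right) = \left(-5\right) 10 = -50$)
$F{\left(b,R \right)} = - \frac{16}{3} + b$ ($F{\left(b,R \right)} = b - \frac{16}{3} = - \frac{16}{3} + b$)
$-22 + h{\left(-2,-5 \right)} F{\left(0,7 \right)} = -22 - 50 \left(- \frac{16}{3} + 0\right) = -22 - - \frac{800}{3} = -22 + \frac{800}{3} = \frac{734}{3}$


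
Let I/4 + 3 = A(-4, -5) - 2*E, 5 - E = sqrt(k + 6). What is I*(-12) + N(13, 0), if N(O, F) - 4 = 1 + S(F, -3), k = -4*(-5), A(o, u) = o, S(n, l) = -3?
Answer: 818 - 96*sqrt(26) ≈ 328.49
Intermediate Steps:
k = 20
E = 5 - sqrt(26) (E = 5 - sqrt(20 + 6) = 5 - sqrt(26) ≈ -0.099020)
N(O, F) = 2 (N(O, F) = 4 + (1 - 3) = 4 - 2 = 2)
I = -68 + 8*sqrt(26) (I = -12 + 4*(-4 - 2*(5 - sqrt(26))) = -12 + 4*(-4 + (-10 + 2*sqrt(26))) = -12 + 4*(-14 + 2*sqrt(26)) = -12 + (-56 + 8*sqrt(26)) = -68 + 8*sqrt(26) ≈ -27.208)
I*(-12) + N(13, 0) = (-68 + 8*sqrt(26))*(-12) + 2 = (816 - 96*sqrt(26)) + 2 = 818 - 96*sqrt(26)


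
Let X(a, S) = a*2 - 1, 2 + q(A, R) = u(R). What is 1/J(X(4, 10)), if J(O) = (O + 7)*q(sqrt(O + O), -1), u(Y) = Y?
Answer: -1/42 ≈ -0.023810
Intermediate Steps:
q(A, R) = -2 + R
X(a, S) = -1 + 2*a (X(a, S) = 2*a - 1 = -1 + 2*a)
J(O) = -21 - 3*O (J(O) = (O + 7)*(-2 - 1) = (7 + O)*(-3) = -21 - 3*O)
1/J(X(4, 10)) = 1/(-21 - 3*(-1 + 2*4)) = 1/(-21 - 3*(-1 + 8)) = 1/(-21 - 3*7) = 1/(-21 - 21) = 1/(-42) = -1/42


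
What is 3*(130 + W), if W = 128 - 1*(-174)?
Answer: 1296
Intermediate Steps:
W = 302 (W = 128 + 174 = 302)
3*(130 + W) = 3*(130 + 302) = 3*432 = 1296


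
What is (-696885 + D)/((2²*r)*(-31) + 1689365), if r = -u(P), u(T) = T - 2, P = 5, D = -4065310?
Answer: -4762195/1689737 ≈ -2.8183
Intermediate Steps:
u(T) = -2 + T
r = -3 (r = -(-2 + 5) = -1*3 = -3)
(-696885 + D)/((2²*r)*(-31) + 1689365) = (-696885 - 4065310)/((2²*(-3))*(-31) + 1689365) = -4762195/((4*(-3))*(-31) + 1689365) = -4762195/(-12*(-31) + 1689365) = -4762195/(372 + 1689365) = -4762195/1689737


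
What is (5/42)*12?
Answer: 10/7 ≈ 1.4286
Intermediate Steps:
(5/42)*12 = 10/7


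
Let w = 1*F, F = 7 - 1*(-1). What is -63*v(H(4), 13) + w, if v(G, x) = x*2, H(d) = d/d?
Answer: -1630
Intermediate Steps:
H(d) = 1
F = 8 (F = 7 + 1 = 8)
w = 8 (w = 1*8 = 8)
v(G, x) = 2*x
-63*v(H(4), 13) + w = -126*13 + 8 = -63*26 + 8 = -1638 + 8 = -1630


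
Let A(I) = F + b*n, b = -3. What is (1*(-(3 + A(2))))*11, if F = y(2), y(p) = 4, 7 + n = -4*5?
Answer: -968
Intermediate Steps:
n = -27 (n = -7 - 4*5 = -7 - 20 = -27)
F = 4
A(I) = 85 (A(I) = 4 - 3*(-27) = 4 + 81 = 85)
(1*(-(3 + A(2))))*11 = (1*(-(3 + 85)))*11 = (1*(-1*88))*11 = (1*(-88))*11 = -88*11 = -968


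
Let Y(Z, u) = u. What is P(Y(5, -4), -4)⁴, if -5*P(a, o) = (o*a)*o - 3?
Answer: 20151121/625 ≈ 32242.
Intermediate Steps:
P(a, o) = ⅗ - a*o²/5 (P(a, o) = -((o*a)*o - 3)/5 = -((a*o)*o - 3)/5 = -(a*o² - 3)/5 = -(-3 + a*o²)/5 = ⅗ - a*o²/5)
P(Y(5, -4), -4)⁴ = (⅗ - ⅕*(-4)*(-4)²)⁴ = (⅗ - ⅕*(-4)*16)⁴ = (⅗ + 64/5)⁴ = (67/5)⁴ = 20151121/625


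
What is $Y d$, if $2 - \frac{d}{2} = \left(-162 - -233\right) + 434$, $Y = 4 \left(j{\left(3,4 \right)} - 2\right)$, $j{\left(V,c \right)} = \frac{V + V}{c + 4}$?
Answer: $5030$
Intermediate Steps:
$j{\left(V,c \right)} = \frac{2 V}{4 + c}$
$Y = -5$ ($Y = 4 \left(2 \cdot 3 \frac{1}{4 + 4} - 2\right) = 4 \left(2 \cdot 3 \cdot \frac{1}{8} - 2\right) = 4 \left(\frac{3}{4} - 2\right) = 4 \left(- \frac{5}{4}\right) = -5$)
$d = -1006$ ($d = 4 - 2 \left(\left(-162 - -233\right) + 434\right) = 4 - 2 \left(\left(-162 + 233\right) + 434\right) = 4 - 2 \left(71 + 434\right) = 4 - 1010 = -1006$)
$Y d = \left(-5\right) \left(-1006\right) = 5030$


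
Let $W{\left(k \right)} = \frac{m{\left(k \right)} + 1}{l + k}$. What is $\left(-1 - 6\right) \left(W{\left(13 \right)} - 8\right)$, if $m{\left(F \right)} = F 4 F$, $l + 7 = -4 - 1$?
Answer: $-4683$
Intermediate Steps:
$l = -12$ ($l = -7 - 5 = -12$)
$m{\left(F \right)} = 4 F^{2}$ ($m{\left(F \right)} = 4 F F = 4 F^{2}$)
$W{\left(k \right)} = \frac{1 + 4 k^{2}}{-12 + k}$ ($W{\left(k \right)} = \frac{4 k^{2} + 1}{-12 + k} = \frac{1 + 4 k^{2}}{-12 + k}$)
$\left(-1 - 6\right) \left(W{\left(13 \right)} - 8\right) = \left(-1 - 6\right) \left(\frac{1 + 4 \cdot 13^{2}}{-12 + 13} - 8\right) = \left(-1 - 6\right) \left(\frac{1 + 4 \cdot 169}{1} - 8\right) = - 7 \left(1 \left(1 + 676\right) - 8\right) = - 7 \left(1 \cdot 677 - 8\right) = - 7 \left(677 - 8\right) = \left(-7\right) 669 = -4683$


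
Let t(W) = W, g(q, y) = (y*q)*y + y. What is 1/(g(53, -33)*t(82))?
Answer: 1/4730088 ≈ 2.1141e-7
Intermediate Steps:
g(q, y) = y + q*y**2 (g(q, y) = (q*y)*y + y = q*y**2 + y = y + q*y**2)
1/(g(53, -33)*t(82)) = 1/(-33*(1 + 53*(-33))*82) = (1/82)/(-33*(1 - 1749)) = (1/82)/(-33*(-1748)) = (1/82)/57684 = (1/57684)*(1/82) = 1/4730088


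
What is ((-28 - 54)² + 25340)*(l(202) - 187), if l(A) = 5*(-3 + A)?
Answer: 25907712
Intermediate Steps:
l(A) = -15 + 5*A
((-28 - 54)² + 25340)*(l(202) - 187) = ((-28 - 54)² + 25340)*((-15 + 5*202) - 187) = ((-82)² + 25340)*((-15 + 1010) - 187) = (6724 + 25340)*(995 - 187) = 32064*808 = 25907712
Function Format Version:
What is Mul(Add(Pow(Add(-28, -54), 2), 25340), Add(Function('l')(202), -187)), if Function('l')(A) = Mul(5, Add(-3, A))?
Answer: 25907712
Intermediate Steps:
Function('l')(A) = Add(-15, Mul(5, A))
Mul(Add(Pow(Add(-28, -54), 2), 25340), Add(Function('l')(202), -187)) = Mul(Add(Pow(Add(-28, -54), 2), 25340), Add(Add(-15, Mul(5, 202)), -187)) = Mul(Add(Pow(-82, 2), 25340), Add(Add(-15, 1010), -187)) = Mul(Add(6724, 25340), Add(995, -187)) = Mul(32064, 808) = 25907712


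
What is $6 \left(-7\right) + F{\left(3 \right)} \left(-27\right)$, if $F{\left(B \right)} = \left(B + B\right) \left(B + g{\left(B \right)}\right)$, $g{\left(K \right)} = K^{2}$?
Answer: $-1986$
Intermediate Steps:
$F{\left(B \right)} = 2 B \left(B + B^{2}\right)$ ($F{\left(B \right)} = \left(B + B\right) \left(B + B^{2}\right) = 2 B \left(B + B^{2}\right)$)
$6 \left(-7\right) + F{\left(3 \right)} \left(-27\right) = 6 \left(-7\right) + 2 \cdot 3^{2} \left(1 + 3\right) \left(-27\right) = -42 + 2 \cdot 9 \cdot 4 \left(-27\right) = -42 + 72 \left(-27\right) = -42 - 1944 = -1986$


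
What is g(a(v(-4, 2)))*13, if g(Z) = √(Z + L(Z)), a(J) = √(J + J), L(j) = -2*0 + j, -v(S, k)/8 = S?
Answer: 52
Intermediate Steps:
v(S, k) = -8*S
L(j) = j (L(j) = 0 + j = j)
a(J) = √2*√J (a(J) = √(2*J) = √2*√J)
g(Z) = √2*√Z (g(Z) = √(Z + Z) = √(2*Z) = √2*√Z)
g(a(v(-4, 2)))*13 = (√2*√(√2*√(-8*(-4))))*13 = (√2*√(√2*√32))*13 = (√2*√(√2*(4*√2)))*13 = (√2*√8)*13 = (√2*(2*√2))*13 = 4*13 = 52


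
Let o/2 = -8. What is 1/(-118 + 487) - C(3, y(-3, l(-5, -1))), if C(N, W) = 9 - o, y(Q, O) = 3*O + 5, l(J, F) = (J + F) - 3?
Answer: -9224/369 ≈ -24.997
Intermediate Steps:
o = -16 (o = 2*(-8) = -16)
l(J, F) = -3 + F + J (l(J, F) = (F + J) - 3 = -3 + F + J)
y(Q, O) = 5 + 3*O
C(N, W) = 25 (C(N, W) = 9 - 1*(-16) = 9 + 16 = 25)
1/(-118 + 487) - C(3, y(-3, l(-5, -1))) = 1/(-118 + 487) - 1*25 = 1/369 - 25 = -9224/369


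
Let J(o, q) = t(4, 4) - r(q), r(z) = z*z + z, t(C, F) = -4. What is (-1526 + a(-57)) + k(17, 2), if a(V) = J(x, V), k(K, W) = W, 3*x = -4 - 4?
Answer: -4720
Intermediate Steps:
x = -8/3 (x = (-4 - 4)/3 = (1/3)*(-8) = -8/3 ≈ -2.6667)
r(z) = z + z**2 (r(z) = z**2 + z = z + z**2)
J(o, q) = -4 - q*(1 + q)
a(V) = -4 - V*(1 + V)
(-1526 + a(-57)) + k(17, 2) = (-1526 + (-4 - 1*(-57)*(1 - 57))) + 2 = (-1526 + (-4 - 1*(-57)*(-56))) + 2 = (-1526 + (-4 - 3192)) + 2 = (-1526 - 3196) + 2 = -4722 + 2 = -4720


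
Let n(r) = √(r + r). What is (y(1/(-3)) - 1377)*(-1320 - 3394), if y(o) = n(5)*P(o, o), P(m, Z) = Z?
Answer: 6491178 + 4714*√10/3 ≈ 6.4961e+6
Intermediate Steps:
n(r) = √2*√r (n(r) = √(2*r) = √2*√r)
y(o) = o*√10 (y(o) = (√2*√5)*o = √10*o = o*√10)
(y(1/(-3)) - 1377)*(-1320 - 3394) = (√10/(-3) - 1377)*(-1320 - 3394) = (-√10/3 - 1377)*(-4714) = (-1377 - √10/3)*(-4714) = 6491178 + 4714*√10/3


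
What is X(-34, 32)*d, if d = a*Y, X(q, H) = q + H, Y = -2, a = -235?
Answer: -940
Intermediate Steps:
X(q, H) = H + q
d = 470 (d = -235*(-2) = 470)
X(-34, 32)*d = (32 - 34)*470 = -2*470 = -940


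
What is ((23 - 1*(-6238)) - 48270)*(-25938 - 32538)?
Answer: 2456518284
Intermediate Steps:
((23 - 1*(-6238)) - 48270)*(-25938 - 32538) = ((23 + 6238) - 48270)*(-58476) = (6261 - 48270)*(-58476) = -42009*(-58476) = 2456518284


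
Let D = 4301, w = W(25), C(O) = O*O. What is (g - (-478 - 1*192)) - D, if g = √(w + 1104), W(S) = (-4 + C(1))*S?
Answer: -3631 + 7*√21 ≈ -3598.9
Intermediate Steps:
C(O) = O²
W(S) = -3*S (W(S) = (-4 + 1²)*S = (-4 + 1)*S = -3*S)
w = -75 (w = -3*25 = -75)
g = 7*√21 (g = √(-75 + 1104) = √1029 = 7*√21 ≈ 32.078)
(g - (-478 - 1*192)) - D = (7*√21 - (-478 - 1*192)) - 1*4301 = (7*√21 - (-478 - 192)) - 4301 = (7*√21 - 1*(-670)) - 4301 = (7*√21 + 670) - 4301 = (670 + 7*√21) - 4301 = -3631 + 7*√21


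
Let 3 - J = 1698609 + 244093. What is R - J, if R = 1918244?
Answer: 3860943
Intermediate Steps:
J = -1942699 (J = 3 - (1698609 + 244093) = 3 - 1*1942702 = 3 - 1942702 = -1942699)
R - J = 1918244 - 1*(-1942699) = 1918244 + 1942699 = 3860943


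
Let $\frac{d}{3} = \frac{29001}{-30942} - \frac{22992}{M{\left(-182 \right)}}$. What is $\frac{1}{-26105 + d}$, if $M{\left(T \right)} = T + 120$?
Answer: $- \frac{106578}{2663948623} \approx -4.0008 \cdot 10^{-5}$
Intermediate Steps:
$M{\left(T \right)} = 120 + T$
$d = \frac{118270067}{106578}$ ($d = 3 \left(\frac{29001}{-30942} - \frac{22992}{120 - 182}\right) = 3 \left(29001 \left(- \frac{1}{30942}\right) - \frac{22992}{-62}\right) = 3 \left(- \frac{9667}{10314} - - \frac{11496}{31}\right) = 3 \left(- \frac{9667}{10314} + \frac{11496}{31}\right) = 3 \cdot \frac{118270067}{319734} = \frac{118270067}{106578} \approx 1109.7$)
$\frac{1}{-26105 + d} = \frac{1}{-26105 + \frac{118270067}{106578}} = \frac{1}{- \frac{2663948623}{106578}} = - \frac{106578}{2663948623}$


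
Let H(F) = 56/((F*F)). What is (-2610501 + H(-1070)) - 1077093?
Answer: -1055481592636/286225 ≈ -3.6876e+6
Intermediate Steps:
H(F) = 56/F**2 (H(F) = 56/(F**2) = 56/F**2)
(-2610501 + H(-1070)) - 1077093 = (-2610501 + 56/(-1070)**2) - 1077093 = (-2610501 + 56*(1/1144900)) - 1077093 = (-2610501 + 14/286225) - 1077093 = -747190648711/286225 - 1077093 = -1055481592636/286225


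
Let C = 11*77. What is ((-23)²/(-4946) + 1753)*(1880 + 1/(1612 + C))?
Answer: 40079842092089/12162214 ≈ 3.2954e+6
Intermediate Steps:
C = 847
((-23)²/(-4946) + 1753)*(1880 + 1/(1612 + C)) = ((-23)²/(-4946) + 1753)*(1880 + 1/(1612 + 847)) = (529*(-1/4946) + 1753)*(1880 + 1/2459) = (-529/4946 + 1753)*(1880 + 1/2459) = (8669809/4946)*(4622921/2459) = 40079842092089/12162214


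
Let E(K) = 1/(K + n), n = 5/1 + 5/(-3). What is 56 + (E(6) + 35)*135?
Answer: 134273/28 ≈ 4795.5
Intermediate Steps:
n = 10/3 (n = 5*1 + 5*(-1/3) = 5 - 5/3 = 10/3 ≈ 3.3333)
E(K) = 1/(10/3 + K) (E(K) = 1/(K + 10/3) = 1/(10/3 + K))
56 + (E(6) + 35)*135 = 56 + (3/(10 + 3*6) + 35)*135 = 56 + (3/(10 + 18) + 35)*135 = 56 + (3/28 + 35)*135 = 56 + (983/28)*135 = 56 + 132705/28 = 134273/28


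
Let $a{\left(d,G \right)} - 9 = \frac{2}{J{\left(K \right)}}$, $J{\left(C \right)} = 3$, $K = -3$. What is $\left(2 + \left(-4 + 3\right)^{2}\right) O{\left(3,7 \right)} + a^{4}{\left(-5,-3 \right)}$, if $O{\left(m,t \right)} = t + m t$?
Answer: $\frac{714085}{81} \approx 8815.9$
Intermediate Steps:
$a{\left(d,G \right)} = \frac{29}{3}$ ($a{\left(d,G \right)} = 9 + \frac{2}{3} = \frac{29}{3}$)
$\left(2 + \left(-4 + 3\right)^{2}\right) O{\left(3,7 \right)} + a^{4}{\left(-5,-3 \right)} = \left(2 + \left(-4 + 3\right)^{2}\right) 7 \left(1 + 3\right) + \left(\frac{29}{3}\right)^{4} = \left(2 + \left(-1\right)^{2}\right) 7 \cdot 4 + \frac{707281}{81} = \left(2 + 1\right) 28 + \frac{707281}{81} = 3 \cdot 28 + \frac{707281}{81} = 84 + \frac{707281}{81} = \frac{714085}{81}$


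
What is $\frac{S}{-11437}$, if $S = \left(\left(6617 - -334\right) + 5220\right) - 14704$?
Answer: $\frac{2533}{11437} \approx 0.22147$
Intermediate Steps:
$S = -2533$ ($S = \left(\left(6617 + 334\right) + 5220\right) - 14704 = \left(6951 + 5220\right) - 14704 = 12171 - 14704 = -2533$)
$\frac{S}{-11437} = - \frac{2533}{-11437} = \left(-2533\right) \left(- \frac{1}{11437}\right) = \frac{2533}{11437}$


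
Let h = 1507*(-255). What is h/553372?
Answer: -384285/553372 ≈ -0.69444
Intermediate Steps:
h = -384285
h/553372 = -384285/553372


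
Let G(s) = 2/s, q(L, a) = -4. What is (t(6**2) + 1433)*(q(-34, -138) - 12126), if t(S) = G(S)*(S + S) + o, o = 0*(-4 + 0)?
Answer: -17430810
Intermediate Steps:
o = 0 (o = 0*(-4) = 0)
t(S) = 4 (t(S) = (2/S)*(S + S) + 0 = (2/S)*(2*S) + 0 = 4 + 0 = 4)
(t(6**2) + 1433)*(q(-34, -138) - 12126) = (4 + 1433)*(-4 - 12126) = 1437*(-12130) = -17430810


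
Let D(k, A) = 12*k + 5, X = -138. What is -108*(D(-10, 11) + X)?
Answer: 27324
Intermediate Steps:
D(k, A) = 5 + 12*k
-108*(D(-10, 11) + X) = -108*((5 + 12*(-10)) - 138) = -108*((5 - 120) - 138) = -108*(-115 - 138) = -108*(-253) = 27324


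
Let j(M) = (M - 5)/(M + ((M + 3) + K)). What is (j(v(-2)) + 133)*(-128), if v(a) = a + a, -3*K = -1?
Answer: -120896/7 ≈ -17271.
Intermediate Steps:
K = 1/3 (K = -1/3*(-1) = 1/3 ≈ 0.33333)
v(a) = 2*a
j(M) = (-5 + M)/(10/3 + 2*M) (j(M) = (M - 5)/(M + ((M + 3) + 1/3)) = (-5 + M)/(M + ((3 + M) + 1/3)) = (-5 + M)/(M + (10/3 + M)) = (-5 + M)/(10/3 + 2*M))
(j(v(-2)) + 133)*(-128) = (3*(-5 + 2*(-2))/(2*(5 + 3*(2*(-2)))) + 133)*(-128) = (3*(-5 - 4)/(2*(5 + 3*(-4))) + 133)*(-128) = ((3/2)*(-9)/(5 - 12) + 133)*(-128) = ((3/2)*(-9)/(-7) + 133)*(-128) = ((3/2)*(-1/7)*(-9) + 133)*(-128) = (27/14 + 133)*(-128) = (1889/14)*(-128) = -120896/7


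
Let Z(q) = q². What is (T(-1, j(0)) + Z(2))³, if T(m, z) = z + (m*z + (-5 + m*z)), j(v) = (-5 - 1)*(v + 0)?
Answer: -1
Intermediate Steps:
j(v) = -6*v
T(m, z) = -5 + z + 2*m*z (T(m, z) = z + (-5 + 2*m*z) = -5 + z + 2*m*z)
(T(-1, j(0)) + Z(2))³ = ((-5 - 6*0 + 2*(-1)*(-6*0)) + 2²)³ = ((-5 + 0 + 2*(-1)*0) + 4)³ = ((-5 + 0 + 0) + 4)³ = (-5 + 4)³ = (-1)³ = -1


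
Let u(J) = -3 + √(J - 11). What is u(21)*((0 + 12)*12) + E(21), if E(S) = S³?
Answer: 8829 + 144*√10 ≈ 9284.4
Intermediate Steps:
u(J) = -3 + √(-11 + J)
u(21)*((0 + 12)*12) + E(21) = (-3 + √(-11 + 21))*((0 + 12)*12) + 21³ = (-3 + √10)*(12*12) + 9261 = (-3 + √10)*144 + 9261 = (-432 + 144*√10) + 9261 = 8829 + 144*√10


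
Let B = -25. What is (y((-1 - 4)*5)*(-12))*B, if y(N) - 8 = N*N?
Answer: 189900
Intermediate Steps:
y(N) = 8 + N² (y(N) = 8 + N*N = 8 + N²)
(y((-1 - 4)*5)*(-12))*B = ((8 + ((-1 - 4)*5)²)*(-12))*(-25) = ((8 + (-5*5)²)*(-12))*(-25) = ((8 + (-25)²)*(-12))*(-25) = ((8 + 625)*(-12))*(-25) = (633*(-12))*(-25) = -7596*(-25) = 189900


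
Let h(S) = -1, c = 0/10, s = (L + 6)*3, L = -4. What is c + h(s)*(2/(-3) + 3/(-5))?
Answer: 19/15 ≈ 1.2667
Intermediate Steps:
s = 6 (s = (-4 + 6)*3 = 2*3 = 6)
c = 0 (c = 0*(1/10) = 0)
c + h(s)*(2/(-3) + 3/(-5)) = 0 - (2/(-3) + 3/(-5)) = 0 - (2*(-1/3) + 3*(-1/5)) = 0 - (-2/3 - 3/5) = 0 - 1*(-19/15) = 0 + 19/15 = 19/15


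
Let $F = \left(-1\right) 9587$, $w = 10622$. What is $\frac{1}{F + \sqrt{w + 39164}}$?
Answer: $- \frac{9587}{91860783} - \frac{\sqrt{49786}}{91860783} \approx -0.00010679$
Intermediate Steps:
$F = -9587$
$\frac{1}{F + \sqrt{w + 39164}} = \frac{1}{-9587 + \sqrt{10622 + 39164}} = \frac{1}{-9587 + \sqrt{49786}}$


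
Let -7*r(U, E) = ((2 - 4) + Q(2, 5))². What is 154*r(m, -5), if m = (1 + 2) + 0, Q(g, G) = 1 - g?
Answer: -198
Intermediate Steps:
m = 3 (m = 3 + 0 = 3)
r(U, E) = -9/7 (r(U, E) = -((2 - 4) + (1 - 1*2))²/7 = -(-2 + (1 - 2))²/7 = -(-2 - 1)²/7 = -⅐*(-3)² = -⅐*9 = -9/7)
154*r(m, -5) = 154*(-9/7) = -198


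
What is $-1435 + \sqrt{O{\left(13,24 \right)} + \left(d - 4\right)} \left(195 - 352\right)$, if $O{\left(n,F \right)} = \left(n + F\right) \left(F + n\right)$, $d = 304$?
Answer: $-1435 - 157 \sqrt{1669} \approx -7849.0$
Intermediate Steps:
$O{\left(n,F \right)} = \left(F + n\right)^{2}$ ($O{\left(n,F \right)} = \left(F + n\right) \left(F + n\right) = \left(F + n\right)^{2}$)
$-1435 + \sqrt{O{\left(13,24 \right)} + \left(d - 4\right)} \left(195 - 352\right) = -1435 + \sqrt{\left(24 + 13\right)^{2} + \left(304 - 4\right)} \left(195 - 352\right) = -1435 + \sqrt{37^{2} + \left(304 - 4\right)} \left(-157\right) = -1435 + \sqrt{1369 + 300} \left(-157\right) = -1435 + \sqrt{1669} \left(-157\right) = -1435 - 157 \sqrt{1669}$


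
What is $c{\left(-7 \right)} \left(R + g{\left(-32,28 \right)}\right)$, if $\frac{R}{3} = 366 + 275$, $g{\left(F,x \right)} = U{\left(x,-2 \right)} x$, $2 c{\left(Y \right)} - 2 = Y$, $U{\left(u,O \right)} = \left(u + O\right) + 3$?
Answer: $- \frac{13675}{2} \approx -6837.5$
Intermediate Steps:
$U{\left(u,O \right)} = 3 + O + u$ ($U{\left(u,O \right)} = \left(O + u\right) + 3 = 3 + O + u$)
$c{\left(Y \right)} = 1 + \frac{Y}{2}$
$g{\left(F,x \right)} = x \left(1 + x\right)$ ($g{\left(F,x \right)} = \left(3 - 2 + x\right) x = \left(1 + x\right) x = x \left(1 + x\right)$)
$R = 1923$ ($R = 3 \left(366 + 275\right) = 3 \cdot 641 = 1923$)
$c{\left(-7 \right)} \left(R + g{\left(-32,28 \right)}\right) = \left(1 + \frac{1}{2} \left(-7\right)\right) \left(1923 + 28 \left(1 + 28\right)\right) = \left(1 - \frac{7}{2}\right) \left(1923 + 28 \cdot 29\right) = - \frac{5 \left(1923 + 812\right)}{2} = \left(- \frac{5}{2}\right) 2735 = - \frac{13675}{2}$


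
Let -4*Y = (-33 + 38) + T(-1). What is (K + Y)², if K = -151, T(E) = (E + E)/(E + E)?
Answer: 93025/4 ≈ 23256.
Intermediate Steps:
T(E) = 1 (T(E) = (2*E)/((2*E)) = (2*E)*(1/(2*E)) = 1)
Y = -3/2 (Y = -((-33 + 38) + 1)/4 = -(5 + 1)/4 = -¼*6 = -3/2 ≈ -1.5000)
(K + Y)² = (-151 - 3/2)² = (-305/2)² = 93025/4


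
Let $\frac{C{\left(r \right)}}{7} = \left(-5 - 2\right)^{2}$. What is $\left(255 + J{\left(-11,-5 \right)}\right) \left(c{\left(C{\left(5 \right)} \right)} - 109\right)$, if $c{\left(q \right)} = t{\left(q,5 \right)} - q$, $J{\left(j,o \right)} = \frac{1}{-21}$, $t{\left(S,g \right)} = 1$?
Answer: $- \frac{2414654}{21} \approx -1.1498 \cdot 10^{5}$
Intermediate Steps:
$C{\left(r \right)} = 343$ ($C{\left(r \right)} = 7 \left(-5 - 2\right)^{2} = 7 \left(-7\right)^{2} = 7 \cdot 49 = 343$)
$J{\left(j,o \right)} = - \frac{1}{21}$
$c{\left(q \right)} = 1 - q$
$\left(255 + J{\left(-11,-5 \right)}\right) \left(c{\left(C{\left(5 \right)} \right)} - 109\right) = \left(255 - \frac{1}{21}\right) \left(\left(1 - 343\right) - 109\right) = \frac{5354 \left(\left(1 - 343\right) - 109\right)}{21} = \frac{5354 \left(-342 - 109\right)}{21} = \frac{5354}{21} \left(-451\right) = - \frac{2414654}{21}$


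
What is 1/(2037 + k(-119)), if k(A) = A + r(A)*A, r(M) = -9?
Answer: 1/2989 ≈ 0.00033456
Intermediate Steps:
k(A) = -8*A (k(A) = A - 9*A = -8*A)
1/(2037 + k(-119)) = 1/(2037 - 8*(-119)) = 1/(2037 + 952) = 1/2989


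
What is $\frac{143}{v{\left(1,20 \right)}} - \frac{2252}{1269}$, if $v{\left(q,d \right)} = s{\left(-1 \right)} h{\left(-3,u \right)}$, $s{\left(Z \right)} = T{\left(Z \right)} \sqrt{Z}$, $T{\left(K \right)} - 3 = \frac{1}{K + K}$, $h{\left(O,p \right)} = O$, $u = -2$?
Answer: $- \frac{2252}{1269} + \frac{286 i}{15} \approx -1.7746 + 19.067 i$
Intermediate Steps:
$T{\left(K \right)} = 3 + \frac{1}{2 K}$ ($T{\left(K \right)} = 3 + \frac{1}{K + K} = 3 + \frac{1}{2 K}$)
$s{\left(Z \right)} = \sqrt{Z} \left(3 + \frac{1}{2 Z}\right)$ ($s{\left(Z \right)} = \left(3 + \frac{1}{2 Z}\right) \sqrt{Z} = \sqrt{Z} \left(3 + \frac{1}{2 Z}\right)$)
$v{\left(q,d \right)} = - \frac{15 i}{2}$ ($v{\left(q,d \right)} = \frac{1 + 6 \left(-1\right)}{2 i} \left(-3\right) = \frac{- i \left(1 - 6\right)}{2} \left(-3\right) = \frac{1}{2} \left(- i\right) \left(-5\right) \left(-3\right) = \frac{5 i}{2} \left(-3\right) = - \frac{15 i}{2}$)
$\frac{143}{v{\left(1,20 \right)}} - \frac{2252}{1269} = \frac{143}{\left(- \frac{15}{2}\right) i} - \frac{2252}{1269} = 143 \frac{2 i}{15} - \frac{2252}{1269} = \frac{286 i}{15} - \frac{2252}{1269} = - \frac{2252}{1269} + \frac{286 i}{15}$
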